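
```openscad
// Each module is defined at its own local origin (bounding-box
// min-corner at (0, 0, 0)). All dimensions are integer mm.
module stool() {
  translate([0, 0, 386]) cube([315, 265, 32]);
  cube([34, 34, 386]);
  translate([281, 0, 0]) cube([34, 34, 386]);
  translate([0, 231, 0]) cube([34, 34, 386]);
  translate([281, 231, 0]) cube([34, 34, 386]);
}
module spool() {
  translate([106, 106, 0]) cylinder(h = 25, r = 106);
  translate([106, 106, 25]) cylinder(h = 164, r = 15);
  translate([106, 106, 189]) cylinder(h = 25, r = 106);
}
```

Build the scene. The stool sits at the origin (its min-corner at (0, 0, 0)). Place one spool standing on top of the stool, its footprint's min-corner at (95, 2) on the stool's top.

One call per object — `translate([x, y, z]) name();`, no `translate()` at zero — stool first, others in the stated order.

stool();
translate([95, 2, 418]) spool();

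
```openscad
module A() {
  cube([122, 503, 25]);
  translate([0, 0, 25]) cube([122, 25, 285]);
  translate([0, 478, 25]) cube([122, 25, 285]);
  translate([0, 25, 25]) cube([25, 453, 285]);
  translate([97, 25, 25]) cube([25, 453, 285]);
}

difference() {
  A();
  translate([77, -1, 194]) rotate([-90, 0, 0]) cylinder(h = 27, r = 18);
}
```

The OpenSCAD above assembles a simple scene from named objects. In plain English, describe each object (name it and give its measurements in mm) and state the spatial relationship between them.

A is an open-topped rectangular box: outside dimensions 122×503×310 mm, with a uniform wall and base thickness of 25 mm. The base is a full 122×503 slab on the floor; four walls sit on top of the base. The front and back walls (the −y and +y sides) span the full width; the two side walls fit between them.

The open box has a circular hole of radius 18 mm through its front wall, centred at (x = 77, z = 194).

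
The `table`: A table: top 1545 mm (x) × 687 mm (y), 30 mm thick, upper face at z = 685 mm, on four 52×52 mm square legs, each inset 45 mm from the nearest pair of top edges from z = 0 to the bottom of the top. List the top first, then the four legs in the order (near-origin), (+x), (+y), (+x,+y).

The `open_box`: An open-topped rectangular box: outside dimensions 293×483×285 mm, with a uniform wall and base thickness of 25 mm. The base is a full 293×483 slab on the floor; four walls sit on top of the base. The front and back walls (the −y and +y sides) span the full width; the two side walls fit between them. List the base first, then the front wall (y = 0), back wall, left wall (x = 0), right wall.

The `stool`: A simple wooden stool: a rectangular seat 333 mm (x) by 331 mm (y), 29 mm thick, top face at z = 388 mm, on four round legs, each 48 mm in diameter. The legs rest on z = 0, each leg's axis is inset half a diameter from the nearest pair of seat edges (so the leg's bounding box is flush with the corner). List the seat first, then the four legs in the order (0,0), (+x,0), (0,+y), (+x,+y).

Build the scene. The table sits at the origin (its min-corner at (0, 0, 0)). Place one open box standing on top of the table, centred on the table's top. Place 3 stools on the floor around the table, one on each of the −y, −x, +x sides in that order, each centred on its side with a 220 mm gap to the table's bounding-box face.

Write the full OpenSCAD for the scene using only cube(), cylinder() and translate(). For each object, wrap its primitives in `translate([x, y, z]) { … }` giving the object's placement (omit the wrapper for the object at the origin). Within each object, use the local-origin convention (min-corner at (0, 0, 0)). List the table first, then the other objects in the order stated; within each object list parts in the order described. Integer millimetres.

translate([0, 0, 655]) cube([1545, 687, 30]);
translate([45, 45, 0]) cube([52, 52, 655]);
translate([1448, 45, 0]) cube([52, 52, 655]);
translate([45, 590, 0]) cube([52, 52, 655]);
translate([1448, 590, 0]) cube([52, 52, 655]);
translate([626, 102, 685]) {
  cube([293, 483, 25]);
  translate([0, 0, 25]) cube([293, 25, 260]);
  translate([0, 458, 25]) cube([293, 25, 260]);
  translate([0, 25, 25]) cube([25, 433, 260]);
  translate([268, 25, 25]) cube([25, 433, 260]);
}
translate([606, -551, 0]) {
  translate([0, 0, 359]) cube([333, 331, 29]);
  translate([24, 24, 0]) cylinder(h = 359, r = 24);
  translate([309, 24, 0]) cylinder(h = 359, r = 24);
  translate([24, 307, 0]) cylinder(h = 359, r = 24);
  translate([309, 307, 0]) cylinder(h = 359, r = 24);
}
translate([-553, 178, 0]) {
  translate([0, 0, 359]) cube([333, 331, 29]);
  translate([24, 24, 0]) cylinder(h = 359, r = 24);
  translate([309, 24, 0]) cylinder(h = 359, r = 24);
  translate([24, 307, 0]) cylinder(h = 359, r = 24);
  translate([309, 307, 0]) cylinder(h = 359, r = 24);
}
translate([1765, 178, 0]) {
  translate([0, 0, 359]) cube([333, 331, 29]);
  translate([24, 24, 0]) cylinder(h = 359, r = 24);
  translate([309, 24, 0]) cylinder(h = 359, r = 24);
  translate([24, 307, 0]) cylinder(h = 359, r = 24);
  translate([309, 307, 0]) cylinder(h = 359, r = 24);
}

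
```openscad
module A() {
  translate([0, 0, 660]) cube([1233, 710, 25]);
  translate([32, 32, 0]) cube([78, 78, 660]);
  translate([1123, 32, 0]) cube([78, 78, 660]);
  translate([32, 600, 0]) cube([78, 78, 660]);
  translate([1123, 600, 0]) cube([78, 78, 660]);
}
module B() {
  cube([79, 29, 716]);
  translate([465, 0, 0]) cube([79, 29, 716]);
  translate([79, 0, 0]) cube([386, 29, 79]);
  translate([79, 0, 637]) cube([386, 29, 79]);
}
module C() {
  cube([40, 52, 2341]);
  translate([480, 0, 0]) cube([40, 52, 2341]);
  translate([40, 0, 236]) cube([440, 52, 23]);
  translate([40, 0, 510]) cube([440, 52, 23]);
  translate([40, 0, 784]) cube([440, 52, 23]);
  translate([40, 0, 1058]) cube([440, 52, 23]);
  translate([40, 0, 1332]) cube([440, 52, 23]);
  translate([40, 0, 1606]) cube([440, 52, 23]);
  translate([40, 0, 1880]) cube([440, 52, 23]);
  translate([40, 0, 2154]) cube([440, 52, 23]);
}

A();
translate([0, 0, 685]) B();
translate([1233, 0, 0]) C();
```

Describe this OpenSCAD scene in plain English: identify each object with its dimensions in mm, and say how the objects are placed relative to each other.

A is a rectangular dining table. The top is 1233×710×25 mm with its upper surface at z = 685 mm. It stands on four 78×78 mm square legs, each inset 32 mm from the nearest pair of top edges, running from the floor to the underside of the top.

B is a picture frame with a 386×558 mm rectangular opening (x by z) and a uniform 79 mm border on every side. Frame depth is 29 mm along y. It is built from two vertical stiles running the full outside height and two horizontal rails spanning the gap between the stiles.

C is a wooden ladder with two side rails of 40×52 mm section and 2341 mm height, set 520 mm apart overall. Between them run 8 rectangular rungs (52 mm deep, 23 mm thick), front faces flush with the rails' −y face. The bottom of the first rung is 236 mm above the floor and each subsequent rung is 274 mm higher than the one below.

The picture frame is on top of the table. The ladder is against the table's +x side, with their −y faces flush.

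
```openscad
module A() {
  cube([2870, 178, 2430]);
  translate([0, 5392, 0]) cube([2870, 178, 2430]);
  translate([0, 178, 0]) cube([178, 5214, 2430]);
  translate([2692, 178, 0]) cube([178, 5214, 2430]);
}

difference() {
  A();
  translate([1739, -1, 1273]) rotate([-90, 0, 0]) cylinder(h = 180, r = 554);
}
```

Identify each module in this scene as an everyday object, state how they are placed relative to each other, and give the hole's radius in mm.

A is a house frame. The house frame has a circular hole through its front wall. The hole's radius is 554 mm.

The subtracted cylinder has r = 554 mm.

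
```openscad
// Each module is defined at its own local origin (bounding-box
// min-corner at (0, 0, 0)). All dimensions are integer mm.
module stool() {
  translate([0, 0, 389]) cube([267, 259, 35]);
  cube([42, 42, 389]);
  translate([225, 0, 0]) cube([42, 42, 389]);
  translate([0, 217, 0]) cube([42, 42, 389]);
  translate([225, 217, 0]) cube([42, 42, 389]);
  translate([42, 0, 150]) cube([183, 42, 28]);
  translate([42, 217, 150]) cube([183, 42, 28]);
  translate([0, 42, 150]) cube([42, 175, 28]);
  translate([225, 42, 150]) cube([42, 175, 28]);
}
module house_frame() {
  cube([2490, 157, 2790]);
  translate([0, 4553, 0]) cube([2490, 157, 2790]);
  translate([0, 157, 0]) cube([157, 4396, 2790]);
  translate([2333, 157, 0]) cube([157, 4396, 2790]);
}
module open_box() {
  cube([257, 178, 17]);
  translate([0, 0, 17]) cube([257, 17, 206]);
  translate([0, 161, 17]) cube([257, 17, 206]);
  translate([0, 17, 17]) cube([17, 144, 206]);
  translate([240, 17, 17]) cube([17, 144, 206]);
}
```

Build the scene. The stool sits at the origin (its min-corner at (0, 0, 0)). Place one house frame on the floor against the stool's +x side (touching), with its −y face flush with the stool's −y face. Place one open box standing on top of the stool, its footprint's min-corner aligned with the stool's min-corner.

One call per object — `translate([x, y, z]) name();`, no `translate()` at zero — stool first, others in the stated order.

stool();
translate([267, 0, 0]) house_frame();
translate([0, 0, 424]) open_box();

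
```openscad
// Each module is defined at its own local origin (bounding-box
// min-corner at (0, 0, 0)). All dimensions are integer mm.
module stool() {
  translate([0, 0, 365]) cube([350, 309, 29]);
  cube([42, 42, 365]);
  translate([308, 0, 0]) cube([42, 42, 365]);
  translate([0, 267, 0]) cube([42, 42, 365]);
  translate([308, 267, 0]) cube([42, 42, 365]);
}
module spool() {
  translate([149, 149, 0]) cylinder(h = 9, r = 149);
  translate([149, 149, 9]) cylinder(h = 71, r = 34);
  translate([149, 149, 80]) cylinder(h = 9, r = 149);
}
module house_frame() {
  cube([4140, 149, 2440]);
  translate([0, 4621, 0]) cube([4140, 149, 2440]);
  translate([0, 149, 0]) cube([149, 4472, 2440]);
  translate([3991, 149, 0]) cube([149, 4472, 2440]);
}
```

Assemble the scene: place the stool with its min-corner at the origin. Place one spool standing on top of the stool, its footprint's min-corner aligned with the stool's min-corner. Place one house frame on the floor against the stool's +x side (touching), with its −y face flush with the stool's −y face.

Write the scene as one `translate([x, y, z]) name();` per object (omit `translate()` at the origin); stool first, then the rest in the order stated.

stool();
translate([0, 0, 394]) spool();
translate([350, 0, 0]) house_frame();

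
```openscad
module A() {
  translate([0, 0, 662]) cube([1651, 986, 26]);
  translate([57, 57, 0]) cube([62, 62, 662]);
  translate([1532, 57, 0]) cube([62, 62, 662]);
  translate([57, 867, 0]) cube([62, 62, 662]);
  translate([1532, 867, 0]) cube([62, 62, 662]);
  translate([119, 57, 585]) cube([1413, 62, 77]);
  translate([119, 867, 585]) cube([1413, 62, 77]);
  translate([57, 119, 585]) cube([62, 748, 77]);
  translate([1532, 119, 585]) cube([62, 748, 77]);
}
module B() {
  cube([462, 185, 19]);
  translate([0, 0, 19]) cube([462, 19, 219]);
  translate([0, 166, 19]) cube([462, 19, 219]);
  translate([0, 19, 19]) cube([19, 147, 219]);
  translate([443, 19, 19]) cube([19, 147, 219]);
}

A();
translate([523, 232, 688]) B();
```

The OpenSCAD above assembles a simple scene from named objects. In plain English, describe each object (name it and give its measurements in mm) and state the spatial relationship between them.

A is a table with a 1651×986 mm rectangular top, 26 mm thick, top surface at z = 688 mm, supported by four 62×62 mm square legs, each inset 57 mm from the nearest pair of top edges, running from the floor. Four apron rails, 62 mm thick and 77 mm tall, run between adjacent legs with their top edges flush with the underside of the top and their outer faces flush with the legs' outer faces.

B is an open storage box with external size 462×185×238 mm and wall thickness 19 mm (the base is also 19 mm thick). The base covers the whole footprint; the four walls stand on the base, with the y-facing walls full-width and the x-facing walls fitting between their inner faces.

The open box is on top of the table.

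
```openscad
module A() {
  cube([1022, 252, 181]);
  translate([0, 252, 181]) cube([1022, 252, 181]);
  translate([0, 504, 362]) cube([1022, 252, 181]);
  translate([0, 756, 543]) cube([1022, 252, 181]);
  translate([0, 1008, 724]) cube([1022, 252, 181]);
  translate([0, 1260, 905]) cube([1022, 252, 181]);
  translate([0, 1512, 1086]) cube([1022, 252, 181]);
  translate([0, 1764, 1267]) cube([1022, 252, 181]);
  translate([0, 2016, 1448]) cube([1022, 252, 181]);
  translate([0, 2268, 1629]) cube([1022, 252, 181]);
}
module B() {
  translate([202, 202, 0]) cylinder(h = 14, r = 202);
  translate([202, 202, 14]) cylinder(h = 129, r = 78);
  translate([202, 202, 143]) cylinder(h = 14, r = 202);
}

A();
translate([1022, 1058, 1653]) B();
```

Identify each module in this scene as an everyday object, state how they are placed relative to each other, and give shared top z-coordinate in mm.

Both tops at z = 1810 mm.

A is a staircase. B is a spool. The spool is beside the staircase with their tops flush at z = 1810. The shared top z-coordinate is 1810 mm.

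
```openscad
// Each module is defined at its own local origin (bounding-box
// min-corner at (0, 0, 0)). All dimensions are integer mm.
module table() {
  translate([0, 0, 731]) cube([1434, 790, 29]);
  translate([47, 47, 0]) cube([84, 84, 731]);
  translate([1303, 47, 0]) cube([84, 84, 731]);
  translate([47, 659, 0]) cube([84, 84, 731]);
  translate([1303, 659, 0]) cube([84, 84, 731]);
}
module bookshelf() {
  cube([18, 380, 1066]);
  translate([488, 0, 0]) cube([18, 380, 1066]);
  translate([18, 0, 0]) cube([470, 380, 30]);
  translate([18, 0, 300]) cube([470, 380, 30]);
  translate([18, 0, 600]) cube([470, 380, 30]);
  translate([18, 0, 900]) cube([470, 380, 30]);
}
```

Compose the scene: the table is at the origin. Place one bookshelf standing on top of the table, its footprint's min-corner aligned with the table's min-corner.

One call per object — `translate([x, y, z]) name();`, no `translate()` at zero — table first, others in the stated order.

table();
translate([0, 0, 760]) bookshelf();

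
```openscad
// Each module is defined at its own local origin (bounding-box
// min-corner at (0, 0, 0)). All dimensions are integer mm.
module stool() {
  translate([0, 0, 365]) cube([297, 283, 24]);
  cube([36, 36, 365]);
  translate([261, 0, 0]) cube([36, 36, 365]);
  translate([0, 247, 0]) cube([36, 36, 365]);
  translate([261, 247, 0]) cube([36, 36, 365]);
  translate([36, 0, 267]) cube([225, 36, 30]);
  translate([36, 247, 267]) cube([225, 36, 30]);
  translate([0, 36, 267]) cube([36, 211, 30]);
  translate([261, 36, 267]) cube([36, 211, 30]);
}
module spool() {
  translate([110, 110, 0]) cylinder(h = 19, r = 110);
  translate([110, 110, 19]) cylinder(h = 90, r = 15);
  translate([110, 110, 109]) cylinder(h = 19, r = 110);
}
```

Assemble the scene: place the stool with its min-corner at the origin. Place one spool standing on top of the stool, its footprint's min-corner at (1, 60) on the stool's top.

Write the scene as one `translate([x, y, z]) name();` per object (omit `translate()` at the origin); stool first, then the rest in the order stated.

stool();
translate([1, 60, 389]) spool();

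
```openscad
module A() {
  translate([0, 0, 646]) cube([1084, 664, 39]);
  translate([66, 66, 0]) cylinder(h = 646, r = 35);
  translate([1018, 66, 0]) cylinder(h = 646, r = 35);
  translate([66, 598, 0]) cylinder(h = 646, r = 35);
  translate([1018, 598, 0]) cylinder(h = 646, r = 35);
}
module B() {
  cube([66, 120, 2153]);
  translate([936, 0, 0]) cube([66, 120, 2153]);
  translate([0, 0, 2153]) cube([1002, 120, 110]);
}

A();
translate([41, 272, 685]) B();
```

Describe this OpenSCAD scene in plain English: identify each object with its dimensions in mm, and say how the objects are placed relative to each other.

A is a table: top 1084 mm (x) × 664 mm (y), 39 mm thick, upper face at z = 685 mm, on four round legs of 70 mm diameter, each leg's bounding box inset 31 mm from the nearest pair of top edges, running from z = 0 to the bottom of the top.

B is a door frame. The clear opening is 870 mm wide and 2153 mm high. Two 66 mm wide jambs, 120 mm deep, stand either side of the opening from the floor to the top of the opening. A 110 mm thick head sits across the top of both jambs, spanning the full outside width of the frame.

The door frame is on top of the table, centred.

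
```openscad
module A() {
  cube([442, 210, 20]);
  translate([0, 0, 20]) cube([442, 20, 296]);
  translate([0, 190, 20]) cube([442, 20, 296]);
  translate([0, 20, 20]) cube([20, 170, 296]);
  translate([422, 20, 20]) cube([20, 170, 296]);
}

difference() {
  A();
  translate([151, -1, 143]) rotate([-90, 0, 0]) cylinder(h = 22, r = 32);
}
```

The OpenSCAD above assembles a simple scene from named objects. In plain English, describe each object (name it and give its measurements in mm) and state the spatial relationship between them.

A is an open-topped rectangular box: outside dimensions 442×210×316 mm, with a uniform wall and base thickness of 20 mm. The base is a full 442×210 slab on the floor; four walls sit on top of the base. The front and back walls (the −y and +y sides) span the full width; the two side walls fit between them.

The open box has a circular hole of radius 32 mm through its front wall, centred at (x = 151, z = 143).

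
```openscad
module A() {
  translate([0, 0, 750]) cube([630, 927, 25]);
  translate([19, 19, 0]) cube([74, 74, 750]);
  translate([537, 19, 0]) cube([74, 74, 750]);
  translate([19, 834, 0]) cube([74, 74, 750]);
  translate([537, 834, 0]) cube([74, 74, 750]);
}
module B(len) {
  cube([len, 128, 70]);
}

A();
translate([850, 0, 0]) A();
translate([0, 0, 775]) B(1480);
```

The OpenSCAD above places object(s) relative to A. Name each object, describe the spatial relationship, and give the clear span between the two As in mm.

Second table starts at x = 850; first ends at x = 630; clear span = 850 − 630 = 220 mm.

A is a table. B is a beam. A beam spans the tops of two tables. The clear span between the two tables is 220 mm.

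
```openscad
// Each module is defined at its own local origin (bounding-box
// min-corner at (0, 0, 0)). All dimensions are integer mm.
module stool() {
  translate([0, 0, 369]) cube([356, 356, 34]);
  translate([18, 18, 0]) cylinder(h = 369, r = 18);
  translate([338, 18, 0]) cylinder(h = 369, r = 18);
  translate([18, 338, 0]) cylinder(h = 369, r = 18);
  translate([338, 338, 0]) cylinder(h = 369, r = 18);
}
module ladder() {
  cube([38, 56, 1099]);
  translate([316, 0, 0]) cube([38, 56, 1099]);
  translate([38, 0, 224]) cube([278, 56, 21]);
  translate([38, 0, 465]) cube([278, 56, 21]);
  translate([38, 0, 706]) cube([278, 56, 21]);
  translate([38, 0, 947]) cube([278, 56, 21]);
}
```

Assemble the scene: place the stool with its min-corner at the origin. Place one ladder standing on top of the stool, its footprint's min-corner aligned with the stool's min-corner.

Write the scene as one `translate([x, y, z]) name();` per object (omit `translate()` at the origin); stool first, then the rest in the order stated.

stool();
translate([0, 0, 403]) ladder();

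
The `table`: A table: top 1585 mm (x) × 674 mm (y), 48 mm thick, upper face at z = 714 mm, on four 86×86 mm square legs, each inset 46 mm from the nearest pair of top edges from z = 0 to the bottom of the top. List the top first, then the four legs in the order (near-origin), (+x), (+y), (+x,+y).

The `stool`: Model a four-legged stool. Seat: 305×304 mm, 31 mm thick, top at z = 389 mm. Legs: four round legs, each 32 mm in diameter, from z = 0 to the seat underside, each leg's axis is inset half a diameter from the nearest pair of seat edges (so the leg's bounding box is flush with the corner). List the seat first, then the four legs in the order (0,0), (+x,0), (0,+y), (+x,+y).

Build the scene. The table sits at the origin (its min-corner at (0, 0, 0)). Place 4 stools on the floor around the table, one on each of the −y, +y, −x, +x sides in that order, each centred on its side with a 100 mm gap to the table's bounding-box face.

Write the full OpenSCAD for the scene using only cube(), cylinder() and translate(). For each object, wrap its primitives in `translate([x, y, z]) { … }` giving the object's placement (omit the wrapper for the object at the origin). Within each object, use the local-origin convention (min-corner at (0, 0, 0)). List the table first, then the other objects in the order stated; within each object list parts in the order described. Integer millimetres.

translate([0, 0, 666]) cube([1585, 674, 48]);
translate([46, 46, 0]) cube([86, 86, 666]);
translate([1453, 46, 0]) cube([86, 86, 666]);
translate([46, 542, 0]) cube([86, 86, 666]);
translate([1453, 542, 0]) cube([86, 86, 666]);
translate([640, -404, 0]) {
  translate([0, 0, 358]) cube([305, 304, 31]);
  translate([16, 16, 0]) cylinder(h = 358, r = 16);
  translate([289, 16, 0]) cylinder(h = 358, r = 16);
  translate([16, 288, 0]) cylinder(h = 358, r = 16);
  translate([289, 288, 0]) cylinder(h = 358, r = 16);
}
translate([640, 774, 0]) {
  translate([0, 0, 358]) cube([305, 304, 31]);
  translate([16, 16, 0]) cylinder(h = 358, r = 16);
  translate([289, 16, 0]) cylinder(h = 358, r = 16);
  translate([16, 288, 0]) cylinder(h = 358, r = 16);
  translate([289, 288, 0]) cylinder(h = 358, r = 16);
}
translate([-405, 185, 0]) {
  translate([0, 0, 358]) cube([305, 304, 31]);
  translate([16, 16, 0]) cylinder(h = 358, r = 16);
  translate([289, 16, 0]) cylinder(h = 358, r = 16);
  translate([16, 288, 0]) cylinder(h = 358, r = 16);
  translate([289, 288, 0]) cylinder(h = 358, r = 16);
}
translate([1685, 185, 0]) {
  translate([0, 0, 358]) cube([305, 304, 31]);
  translate([16, 16, 0]) cylinder(h = 358, r = 16);
  translate([289, 16, 0]) cylinder(h = 358, r = 16);
  translate([16, 288, 0]) cylinder(h = 358, r = 16);
  translate([289, 288, 0]) cylinder(h = 358, r = 16);
}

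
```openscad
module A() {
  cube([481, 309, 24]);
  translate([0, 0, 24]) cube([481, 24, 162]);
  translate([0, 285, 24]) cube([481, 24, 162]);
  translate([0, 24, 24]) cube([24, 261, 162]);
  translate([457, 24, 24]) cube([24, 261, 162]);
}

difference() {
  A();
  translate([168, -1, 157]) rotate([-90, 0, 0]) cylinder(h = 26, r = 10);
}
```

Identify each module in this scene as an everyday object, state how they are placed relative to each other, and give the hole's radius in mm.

The subtracted cylinder has r = 10 mm.

A is an open box. The open box has a circular hole through its front wall. The hole's radius is 10 mm.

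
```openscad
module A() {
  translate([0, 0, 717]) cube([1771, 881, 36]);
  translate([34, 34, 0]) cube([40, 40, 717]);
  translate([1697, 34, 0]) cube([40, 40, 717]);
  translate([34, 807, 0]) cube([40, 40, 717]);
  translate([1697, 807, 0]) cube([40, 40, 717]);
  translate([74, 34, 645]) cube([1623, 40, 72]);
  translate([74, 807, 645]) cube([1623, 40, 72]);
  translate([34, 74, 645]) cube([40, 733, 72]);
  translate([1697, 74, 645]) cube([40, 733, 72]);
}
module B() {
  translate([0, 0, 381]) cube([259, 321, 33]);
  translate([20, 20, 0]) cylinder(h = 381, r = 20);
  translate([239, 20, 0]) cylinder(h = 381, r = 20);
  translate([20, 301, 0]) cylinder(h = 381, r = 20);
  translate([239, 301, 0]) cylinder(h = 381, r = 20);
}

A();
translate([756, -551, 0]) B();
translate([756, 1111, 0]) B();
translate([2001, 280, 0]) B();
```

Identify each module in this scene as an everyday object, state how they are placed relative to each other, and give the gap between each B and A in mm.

A is a table. B is a stool. Three stools sit around the table at the −y, +y, +x sides. The gap between each stool and the table is 230 mm.

Each stool's nearest face is 230 mm from the table's bounding box.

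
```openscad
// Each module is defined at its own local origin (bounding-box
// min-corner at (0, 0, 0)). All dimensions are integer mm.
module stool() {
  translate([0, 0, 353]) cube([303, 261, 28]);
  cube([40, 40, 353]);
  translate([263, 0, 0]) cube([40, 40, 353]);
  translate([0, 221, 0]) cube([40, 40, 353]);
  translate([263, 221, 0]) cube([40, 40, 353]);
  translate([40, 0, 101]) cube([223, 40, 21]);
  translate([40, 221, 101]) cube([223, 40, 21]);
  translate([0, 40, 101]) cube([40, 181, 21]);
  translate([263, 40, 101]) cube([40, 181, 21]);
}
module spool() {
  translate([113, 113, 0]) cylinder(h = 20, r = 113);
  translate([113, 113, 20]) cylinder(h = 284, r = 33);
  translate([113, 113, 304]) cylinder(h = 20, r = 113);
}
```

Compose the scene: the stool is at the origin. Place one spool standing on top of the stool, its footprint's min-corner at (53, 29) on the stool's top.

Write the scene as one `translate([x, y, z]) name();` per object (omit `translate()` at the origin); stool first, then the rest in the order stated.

stool();
translate([53, 29, 381]) spool();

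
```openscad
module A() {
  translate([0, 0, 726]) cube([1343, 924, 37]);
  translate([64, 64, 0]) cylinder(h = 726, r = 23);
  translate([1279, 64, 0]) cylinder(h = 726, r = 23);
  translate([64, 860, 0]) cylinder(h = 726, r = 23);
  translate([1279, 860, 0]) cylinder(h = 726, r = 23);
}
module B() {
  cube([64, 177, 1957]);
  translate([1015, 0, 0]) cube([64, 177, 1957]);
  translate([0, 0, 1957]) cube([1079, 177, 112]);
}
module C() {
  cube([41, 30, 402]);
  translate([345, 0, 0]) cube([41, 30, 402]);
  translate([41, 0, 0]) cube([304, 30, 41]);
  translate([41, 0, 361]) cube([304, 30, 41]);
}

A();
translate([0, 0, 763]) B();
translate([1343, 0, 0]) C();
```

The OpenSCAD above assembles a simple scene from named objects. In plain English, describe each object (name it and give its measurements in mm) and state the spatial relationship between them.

A is a rectangular dining table. The top is 1343×924×37 mm with its upper surface at z = 763 mm. It stands on four round legs of 46 mm diameter, each leg's bounding box inset 41 mm from the nearest pair of top edges, running from the floor to the underside of the top.

B is a door frame. The clear opening is 951 mm wide and 1957 mm high. Two 64 mm wide jambs, 177 mm deep, stand either side of the opening from the floor to the top of the opening. A 112 mm thick head sits across the top of both jambs, spanning the full outside width of the frame.

C is a rectangular picture frame lying in the x–z plane (depth along y). The opening is 304 mm wide (x) by 320 mm tall (z), surrounded by a border 41 mm wide on all four sides. The frame is 30 mm deep and is made of two full-height vertical stiles with two horizontal rails fitted between them.

The door frame is on top of the table. The picture frame is against the table's +x side, with their −y faces flush.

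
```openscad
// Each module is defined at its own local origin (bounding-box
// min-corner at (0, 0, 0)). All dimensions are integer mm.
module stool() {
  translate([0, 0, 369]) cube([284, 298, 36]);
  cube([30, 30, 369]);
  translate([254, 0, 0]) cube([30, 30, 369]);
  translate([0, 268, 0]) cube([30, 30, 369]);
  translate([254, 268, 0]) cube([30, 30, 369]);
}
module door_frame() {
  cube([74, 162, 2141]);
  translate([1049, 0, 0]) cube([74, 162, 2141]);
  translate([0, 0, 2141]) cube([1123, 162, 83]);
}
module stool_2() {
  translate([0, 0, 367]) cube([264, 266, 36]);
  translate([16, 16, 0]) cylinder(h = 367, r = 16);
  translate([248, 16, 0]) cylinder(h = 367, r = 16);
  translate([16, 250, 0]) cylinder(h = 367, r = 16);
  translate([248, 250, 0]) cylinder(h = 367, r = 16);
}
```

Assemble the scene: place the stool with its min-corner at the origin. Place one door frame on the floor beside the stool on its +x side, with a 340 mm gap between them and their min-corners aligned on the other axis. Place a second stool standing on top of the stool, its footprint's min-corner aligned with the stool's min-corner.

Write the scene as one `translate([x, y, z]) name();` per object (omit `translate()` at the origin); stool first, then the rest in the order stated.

stool();
translate([624, 0, 0]) door_frame();
translate([0, 0, 405]) stool_2();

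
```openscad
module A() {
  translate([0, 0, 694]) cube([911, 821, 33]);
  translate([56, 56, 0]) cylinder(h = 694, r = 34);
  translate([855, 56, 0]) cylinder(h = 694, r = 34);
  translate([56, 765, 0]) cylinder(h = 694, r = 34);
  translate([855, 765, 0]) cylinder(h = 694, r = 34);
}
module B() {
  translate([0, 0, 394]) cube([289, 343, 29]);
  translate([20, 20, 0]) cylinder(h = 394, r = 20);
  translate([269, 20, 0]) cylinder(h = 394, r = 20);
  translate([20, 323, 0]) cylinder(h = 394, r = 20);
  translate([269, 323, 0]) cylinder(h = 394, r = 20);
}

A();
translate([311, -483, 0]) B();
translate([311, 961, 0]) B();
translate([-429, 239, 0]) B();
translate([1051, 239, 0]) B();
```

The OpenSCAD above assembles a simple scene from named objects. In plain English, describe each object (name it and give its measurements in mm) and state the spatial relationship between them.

A is a rectangular dining table. The top is 911×821×33 mm with its upper surface at z = 727 mm. It stands on four round legs of 68 mm diameter, each leg's bounding box inset 22 mm from the nearest pair of top edges, running from the floor to the underside of the top.

B is a four-legged stool. The seat is a 289×343×29 mm slab whose top surface is at z = 423 mm; four round legs, each 40 mm in diameter, run from the floor (z = 0) to the underside of the seat, each leg's axis is inset half a diameter from the nearest pair of seat edges (so the leg's bounding box is flush with the corner).

Four stools sit around the table at the −y, +y, −x, +x sides.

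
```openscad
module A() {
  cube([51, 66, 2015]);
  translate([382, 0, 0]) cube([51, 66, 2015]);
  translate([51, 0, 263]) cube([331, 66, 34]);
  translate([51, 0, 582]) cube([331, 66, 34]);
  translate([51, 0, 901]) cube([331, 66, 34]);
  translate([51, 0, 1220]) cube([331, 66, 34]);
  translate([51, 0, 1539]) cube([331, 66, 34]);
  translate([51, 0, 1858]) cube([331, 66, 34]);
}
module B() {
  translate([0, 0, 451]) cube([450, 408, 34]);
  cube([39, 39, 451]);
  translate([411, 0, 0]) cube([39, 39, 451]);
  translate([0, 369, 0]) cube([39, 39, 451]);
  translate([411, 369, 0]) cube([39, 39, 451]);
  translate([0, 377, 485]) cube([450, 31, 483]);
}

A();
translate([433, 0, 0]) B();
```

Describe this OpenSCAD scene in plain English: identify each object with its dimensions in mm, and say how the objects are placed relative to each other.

A is a wooden ladder with two side rails of 51×66 mm section and 2015 mm height, set 433 mm apart overall. Between them run 6 rectangular rungs (66 mm deep, 34 mm thick), front faces flush with the rails' −y face. The bottom of the first rung is 263 mm above the floor and each subsequent rung is 319 mm higher than the one below.

B is a chair. The seat is a 450×408×34 mm slab with its top at z = 485 mm, on four 39×39 mm corner legs (flush with the seat edges, standing on z = 0). A flat backrest 31 mm thick, 483 mm tall, spans the full seat width and rises from the seat top along its +y edge, rear face flush with the rear of the seat.

The chair is against the ladder's +x side, with their −y faces flush.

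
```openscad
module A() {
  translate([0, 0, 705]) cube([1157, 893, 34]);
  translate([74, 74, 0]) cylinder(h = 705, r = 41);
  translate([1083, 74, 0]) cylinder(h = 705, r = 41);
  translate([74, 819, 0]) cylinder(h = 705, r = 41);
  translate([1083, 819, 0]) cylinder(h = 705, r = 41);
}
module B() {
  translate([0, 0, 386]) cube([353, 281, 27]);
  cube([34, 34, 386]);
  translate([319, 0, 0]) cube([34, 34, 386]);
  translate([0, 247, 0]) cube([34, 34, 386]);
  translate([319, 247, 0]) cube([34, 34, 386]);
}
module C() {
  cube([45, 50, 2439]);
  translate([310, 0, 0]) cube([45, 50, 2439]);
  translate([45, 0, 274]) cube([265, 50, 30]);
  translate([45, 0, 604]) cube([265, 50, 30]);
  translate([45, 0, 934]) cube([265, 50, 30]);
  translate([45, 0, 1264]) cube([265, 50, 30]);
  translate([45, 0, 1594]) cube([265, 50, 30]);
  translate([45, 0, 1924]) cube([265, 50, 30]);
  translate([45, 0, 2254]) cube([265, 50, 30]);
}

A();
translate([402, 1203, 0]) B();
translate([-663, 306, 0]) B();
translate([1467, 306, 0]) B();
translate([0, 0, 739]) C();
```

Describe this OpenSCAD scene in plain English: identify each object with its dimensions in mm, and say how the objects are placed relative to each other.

A is a rectangular dining table. The top is 1157×893×34 mm with its upper surface at z = 739 mm. It stands on four round legs of 82 mm diameter, each leg's bounding box inset 33 mm from the nearest pair of top edges, running from the floor to the underside of the top.

B is a four-legged stool. The seat is a 353×281×27 mm slab whose top surface is at z = 413 mm; four square legs, each 34×34 mm in cross-section, run from the floor (z = 0) to the underside of the seat, each flush with a corner of the seat.

C is a straight ladder. Two 45×50 mm vertical rails, 2439 mm tall, stand 355 mm apart (outside-to-outside) with their front faces coplanar on the −y side. 7 rungs, each 50 mm deep and 30 mm tall, span between the inner faces of the rails, front faces flush with the rails. The lowest rung's underside is at z = 274 mm and rungs are spaced 330 mm apart (underside to underside).

Three stools sit around the table at the +y, −x, +x sides. The ladder is on top of the table.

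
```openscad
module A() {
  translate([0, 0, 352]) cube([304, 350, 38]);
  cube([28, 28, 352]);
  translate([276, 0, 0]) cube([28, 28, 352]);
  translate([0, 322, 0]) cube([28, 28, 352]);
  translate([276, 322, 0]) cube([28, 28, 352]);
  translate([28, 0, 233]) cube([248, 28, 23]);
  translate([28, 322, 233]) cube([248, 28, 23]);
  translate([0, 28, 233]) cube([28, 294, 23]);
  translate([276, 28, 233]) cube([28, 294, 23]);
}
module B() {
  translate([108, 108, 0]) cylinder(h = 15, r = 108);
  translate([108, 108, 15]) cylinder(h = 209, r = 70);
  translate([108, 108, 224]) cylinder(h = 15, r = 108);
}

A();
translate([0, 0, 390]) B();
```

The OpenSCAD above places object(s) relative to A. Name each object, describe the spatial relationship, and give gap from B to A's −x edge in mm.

A is a stool. B is a spool. The spool is on top of the stool. The gap from the spool to the stool's −x edge is 0 mm.

The spool's min-x is at 0; the stool's min-x is 0; gap = 0 mm.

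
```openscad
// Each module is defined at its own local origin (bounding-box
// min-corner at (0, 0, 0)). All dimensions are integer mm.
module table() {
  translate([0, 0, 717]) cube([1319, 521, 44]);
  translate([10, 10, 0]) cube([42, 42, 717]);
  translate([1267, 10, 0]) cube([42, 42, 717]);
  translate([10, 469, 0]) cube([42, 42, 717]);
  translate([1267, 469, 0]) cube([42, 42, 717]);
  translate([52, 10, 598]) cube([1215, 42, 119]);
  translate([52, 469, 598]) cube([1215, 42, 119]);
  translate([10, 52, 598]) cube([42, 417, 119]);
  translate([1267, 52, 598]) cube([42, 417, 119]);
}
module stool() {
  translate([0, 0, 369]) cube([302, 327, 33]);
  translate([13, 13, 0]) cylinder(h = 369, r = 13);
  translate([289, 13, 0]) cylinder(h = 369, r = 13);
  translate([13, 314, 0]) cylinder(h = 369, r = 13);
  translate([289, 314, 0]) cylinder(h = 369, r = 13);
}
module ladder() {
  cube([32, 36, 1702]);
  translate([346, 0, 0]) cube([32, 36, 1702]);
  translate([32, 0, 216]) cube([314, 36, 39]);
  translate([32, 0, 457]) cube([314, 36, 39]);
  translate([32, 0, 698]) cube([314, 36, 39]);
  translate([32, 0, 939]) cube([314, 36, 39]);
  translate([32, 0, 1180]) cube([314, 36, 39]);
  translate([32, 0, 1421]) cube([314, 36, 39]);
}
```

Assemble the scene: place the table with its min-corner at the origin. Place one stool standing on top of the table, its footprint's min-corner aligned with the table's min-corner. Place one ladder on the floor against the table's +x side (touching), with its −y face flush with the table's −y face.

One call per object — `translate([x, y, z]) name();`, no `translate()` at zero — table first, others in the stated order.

table();
translate([0, 0, 761]) stool();
translate([1319, 0, 0]) ladder();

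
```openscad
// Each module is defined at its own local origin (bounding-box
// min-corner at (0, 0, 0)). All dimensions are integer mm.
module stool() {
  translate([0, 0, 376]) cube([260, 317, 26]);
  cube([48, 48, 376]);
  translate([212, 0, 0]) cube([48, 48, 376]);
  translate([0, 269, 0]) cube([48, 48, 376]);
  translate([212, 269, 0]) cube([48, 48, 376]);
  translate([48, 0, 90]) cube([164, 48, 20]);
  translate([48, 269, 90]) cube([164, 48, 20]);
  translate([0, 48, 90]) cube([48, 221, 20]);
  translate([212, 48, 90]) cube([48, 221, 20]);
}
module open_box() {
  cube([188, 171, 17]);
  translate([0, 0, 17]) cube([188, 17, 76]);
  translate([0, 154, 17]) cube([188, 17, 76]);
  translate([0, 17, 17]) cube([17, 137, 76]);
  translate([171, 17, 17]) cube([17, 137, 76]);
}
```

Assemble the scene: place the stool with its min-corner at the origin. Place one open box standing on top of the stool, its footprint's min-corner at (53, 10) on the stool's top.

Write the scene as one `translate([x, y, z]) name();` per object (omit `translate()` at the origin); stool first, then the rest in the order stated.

stool();
translate([53, 10, 402]) open_box();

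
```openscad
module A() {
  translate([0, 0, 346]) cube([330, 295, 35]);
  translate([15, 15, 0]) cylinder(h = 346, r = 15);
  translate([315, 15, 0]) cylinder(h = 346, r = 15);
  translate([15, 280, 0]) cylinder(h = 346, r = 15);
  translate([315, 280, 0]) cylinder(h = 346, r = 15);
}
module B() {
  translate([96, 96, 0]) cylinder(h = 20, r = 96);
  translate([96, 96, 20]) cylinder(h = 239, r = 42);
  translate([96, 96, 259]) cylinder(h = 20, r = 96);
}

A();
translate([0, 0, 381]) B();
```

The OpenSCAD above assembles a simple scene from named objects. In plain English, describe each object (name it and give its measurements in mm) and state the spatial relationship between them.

A is a four-legged stool. The seat is a 330×295×35 mm slab whose top surface is at z = 381 mm; four round legs, each 30 mm in diameter, run from the floor (z = 0) to the underside of the seat, each leg's axis is inset half a diameter from the nearest pair of seat edges (so the leg's bounding box is flush with the corner).

B is a spool: two coaxial disc flanges of radius 96 mm and thickness 20 mm, joined by a core cylinder of radius 42 mm and height 239 mm. The lower flange rests on z = 0 and the three cylinders share a vertical axis.

The spool is on top of the stool.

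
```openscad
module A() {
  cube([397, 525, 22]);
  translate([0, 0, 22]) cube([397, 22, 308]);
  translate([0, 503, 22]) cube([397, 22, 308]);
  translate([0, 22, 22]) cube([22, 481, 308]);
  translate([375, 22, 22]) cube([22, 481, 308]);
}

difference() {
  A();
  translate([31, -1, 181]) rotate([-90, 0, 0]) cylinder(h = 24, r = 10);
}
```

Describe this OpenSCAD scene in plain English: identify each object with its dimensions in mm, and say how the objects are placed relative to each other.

A is an open-topped rectangular box: outside dimensions 397×525×330 mm, with a uniform wall and base thickness of 22 mm. The base is a full 397×525 slab on the floor; four walls sit on top of the base. The front and back walls (the −y and +y sides) span the full width; the two side walls fit between them.

The open box has a circular hole of radius 10 mm through its front wall, centred at (x = 31, z = 181).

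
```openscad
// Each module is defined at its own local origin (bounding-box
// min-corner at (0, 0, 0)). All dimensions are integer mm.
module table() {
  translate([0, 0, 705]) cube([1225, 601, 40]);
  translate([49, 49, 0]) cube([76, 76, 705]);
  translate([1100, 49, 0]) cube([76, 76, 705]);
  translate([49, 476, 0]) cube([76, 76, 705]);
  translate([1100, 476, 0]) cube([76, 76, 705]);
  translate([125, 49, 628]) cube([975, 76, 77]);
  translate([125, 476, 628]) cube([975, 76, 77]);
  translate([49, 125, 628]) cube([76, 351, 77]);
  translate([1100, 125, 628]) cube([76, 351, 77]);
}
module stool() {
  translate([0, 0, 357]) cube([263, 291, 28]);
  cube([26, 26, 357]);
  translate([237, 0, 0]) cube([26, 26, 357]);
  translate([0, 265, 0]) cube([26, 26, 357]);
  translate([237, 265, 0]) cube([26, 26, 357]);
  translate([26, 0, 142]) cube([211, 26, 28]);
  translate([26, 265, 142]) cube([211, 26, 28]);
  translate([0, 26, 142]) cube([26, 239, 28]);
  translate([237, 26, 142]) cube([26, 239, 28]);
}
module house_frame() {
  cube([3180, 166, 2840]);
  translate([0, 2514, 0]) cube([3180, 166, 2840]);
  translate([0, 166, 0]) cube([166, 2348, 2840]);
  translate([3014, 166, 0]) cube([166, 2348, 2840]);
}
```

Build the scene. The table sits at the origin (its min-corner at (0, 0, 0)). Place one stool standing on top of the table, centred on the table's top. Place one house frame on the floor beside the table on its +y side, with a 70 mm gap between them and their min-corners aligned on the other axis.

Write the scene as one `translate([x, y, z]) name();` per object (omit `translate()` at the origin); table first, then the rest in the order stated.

table();
translate([481, 155, 745]) stool();
translate([0, 671, 0]) house_frame();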